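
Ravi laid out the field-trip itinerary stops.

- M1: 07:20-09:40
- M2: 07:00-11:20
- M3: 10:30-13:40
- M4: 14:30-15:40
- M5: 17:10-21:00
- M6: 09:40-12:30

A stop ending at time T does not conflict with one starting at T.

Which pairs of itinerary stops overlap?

Check each pair: they overlap iff neither finishes before the other starts.
Sorted by start: M2, M1, M6, M3, M4, M5.
M1 starts before M2 ends → M2 and M1 overlap.
M6 starts before M2 ends → M2 and M6 overlap.
M3 starts before M2 ends → M2 and M3 overlap.
M4 starts after M2 ends, so M2 has no further overlaps.
M6 starts exactly when M1 ends (back-to-back, no overlap), so M1 has no further overlaps.
M3 starts before M6 ends → M6 and M3 overlap.
M4 starts after M6 ends, so M6 has no further overlaps.
M4 starts after M3 ends, so M3 has no further overlaps.
M5 starts after M4 ends.

M1 & M2, M2 & M3, M2 & M6, M3 & M6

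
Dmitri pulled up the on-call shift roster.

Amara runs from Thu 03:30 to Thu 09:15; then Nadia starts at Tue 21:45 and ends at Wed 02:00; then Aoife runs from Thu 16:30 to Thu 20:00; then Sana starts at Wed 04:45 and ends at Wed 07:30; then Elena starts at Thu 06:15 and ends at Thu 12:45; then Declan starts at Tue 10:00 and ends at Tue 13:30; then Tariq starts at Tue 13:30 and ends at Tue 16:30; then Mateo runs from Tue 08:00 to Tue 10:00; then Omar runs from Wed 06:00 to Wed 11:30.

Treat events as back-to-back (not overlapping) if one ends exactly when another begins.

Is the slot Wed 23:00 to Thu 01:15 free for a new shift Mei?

Mateo: ends Tue 10:00 at or before Mei starts Wed 23:00 → clear.
Declan: ends Tue 13:30 at or before Mei starts Wed 23:00 → clear.
Tariq: ends Tue 16:30 at or before Mei starts Wed 23:00 → clear.
Nadia: ends Wed 02:00 at or before Mei starts Wed 23:00 → clear.
Sana: ends Wed 07:30 at or before Mei starts Wed 23:00 → clear.
Omar: ends Wed 11:30 at or before Mei starts Wed 23:00 → clear.
Amara: starts Thu 03:30 at or after Mei ends Thu 01:15 → clear.
Elena: starts Thu 06:15 at or after Mei ends Thu 01:15 → clear.
Aoife: starts Thu 16:30 at or after Mei ends Thu 01:15 → clear.

Yes — the slot is free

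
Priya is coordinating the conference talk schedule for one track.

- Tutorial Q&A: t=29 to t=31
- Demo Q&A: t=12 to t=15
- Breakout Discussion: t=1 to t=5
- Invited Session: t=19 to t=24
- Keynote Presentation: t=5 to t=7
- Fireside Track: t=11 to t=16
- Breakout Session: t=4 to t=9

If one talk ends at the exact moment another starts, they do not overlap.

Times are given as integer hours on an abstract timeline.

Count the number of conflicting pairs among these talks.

3

Check each pair: they overlap iff neither finishes before the other starts.
Sorted by start: Breakout Discussion, Breakout Session, Keynote Presentation, Fireside Track, Demo Q&A, Invited Session, Tutorial Q&A.
Breakout Session starts before Breakout Discussion ends → Breakout Discussion and Breakout Session overlap.
Keynote Presentation starts exactly when Breakout Discussion ends (back-to-back, no overlap); Breakout Discussion is clear from here.
Keynote Presentation starts before Breakout Session ends → Breakout Session and Keynote Presentation overlap.
Fireside Track starts after Breakout Session ends; Breakout Session is clear from here.
Fireside Track starts after Keynote Presentation ends; Keynote Presentation is clear from here.
Demo Q&A starts before Fireside Track ends → Fireside Track and Demo Q&A overlap.
Invited Session starts after Fireside Track ends; Fireside Track is clear from here.
Invited Session starts after Demo Q&A ends; Demo Q&A is clear from here.
Tutorial Q&A starts after Invited Session ends.
Overlapping pairs: Breakout Discussion & Breakout Session, Breakout Session & Keynote Presentation, Demo Q&A & Fireside Track — 3 in total.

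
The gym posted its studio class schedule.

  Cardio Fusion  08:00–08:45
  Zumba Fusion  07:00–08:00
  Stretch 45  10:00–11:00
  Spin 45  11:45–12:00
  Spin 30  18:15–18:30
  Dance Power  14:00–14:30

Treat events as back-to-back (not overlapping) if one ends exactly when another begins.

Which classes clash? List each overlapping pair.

Sorted by start: Zumba Fusion, Cardio Fusion, Stretch 45, Spin 45, Dance Power, Spin 30.
Cardio Fusion starts exactly when Zumba Fusion ends (back-to-back, no overlap); Zumba Fusion is clear from here.
Stretch 45 starts after Cardio Fusion ends; Cardio Fusion is clear from here.
Spin 45 starts after Stretch 45 ends; Stretch 45 is clear from here.
Dance Power starts after Spin 45 ends; Spin 45 is clear from here.
Spin 30 starts after Dance Power ends.

none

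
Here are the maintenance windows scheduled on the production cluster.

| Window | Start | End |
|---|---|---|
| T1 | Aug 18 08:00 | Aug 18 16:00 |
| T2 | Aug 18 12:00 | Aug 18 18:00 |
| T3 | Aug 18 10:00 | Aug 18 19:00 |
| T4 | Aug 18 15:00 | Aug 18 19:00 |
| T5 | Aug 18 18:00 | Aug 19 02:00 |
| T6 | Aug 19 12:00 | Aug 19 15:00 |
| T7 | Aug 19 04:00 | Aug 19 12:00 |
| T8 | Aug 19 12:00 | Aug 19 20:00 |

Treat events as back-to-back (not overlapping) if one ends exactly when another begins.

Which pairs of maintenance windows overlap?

T1 & T2, T1 & T3, T1 & T4, T2 & T3, T2 & T4, T3 & T4, T3 & T5, T4 & T5, T6 & T8

Sorted by start: T1, T3, T2, T4, T5, T7, T6, T8.
T3 starts before T1 ends → T1 and T3 overlap.
T2 starts before T1 ends → T1 and T2 overlap.
T4 starts before T1 ends → T1 and T4 overlap.
T5 starts after T1 ends; T1 is clear from here.
T2 starts before T3 ends → T3 and T2 overlap.
T4 starts before T3 ends → T3 and T4 overlap.
T5 starts before T3 ends → T3 and T5 overlap.
T7 starts after T3 ends; T3 is clear from here.
T4 starts before T2 ends → T2 and T4 overlap.
T5 starts exactly when T2 ends (back-to-back, no overlap); T2 is clear from here.
T5 starts before T4 ends → T4 and T5 overlap.
T7 starts after T4 ends; T4 is clear from here.
T7 starts after T5 ends; T5 is clear from here.
T6 starts exactly when T7 ends (back-to-back, no overlap); T7 is clear from here.
T8 starts before T6 ends → T6 and T8 overlap.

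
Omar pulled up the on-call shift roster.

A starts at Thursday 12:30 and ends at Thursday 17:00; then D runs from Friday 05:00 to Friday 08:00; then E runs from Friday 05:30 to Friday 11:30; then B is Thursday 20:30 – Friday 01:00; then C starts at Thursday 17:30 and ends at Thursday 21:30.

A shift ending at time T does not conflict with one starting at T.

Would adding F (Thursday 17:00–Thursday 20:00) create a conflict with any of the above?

A: ends Thursday 17:00 at or before F starts Thursday 17:00 → clear.
C: starts Thursday 17:30 before F ends Thursday 20:00, and ends Thursday 21:30 after F starts Thursday 17:00 → overlap.
B: starts Thursday 20:30 at or after F ends Thursday 20:00 → clear.
D: starts Friday 05:00 at or after F ends Thursday 20:00 → clear.
E: starts Friday 05:30 at or after F ends Thursday 20:00 → clear.
F overlaps C.

Yes — it overlaps C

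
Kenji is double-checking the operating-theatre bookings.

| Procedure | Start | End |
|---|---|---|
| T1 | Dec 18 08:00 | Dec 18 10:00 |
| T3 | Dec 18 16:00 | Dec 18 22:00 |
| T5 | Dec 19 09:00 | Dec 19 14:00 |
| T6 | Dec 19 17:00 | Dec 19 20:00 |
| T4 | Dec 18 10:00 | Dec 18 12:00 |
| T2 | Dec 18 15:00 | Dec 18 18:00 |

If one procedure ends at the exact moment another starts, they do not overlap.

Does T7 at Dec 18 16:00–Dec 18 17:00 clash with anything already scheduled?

T1: ends Dec 18 10:00 at or before T7 starts Dec 18 16:00 → clear.
T4: ends Dec 18 12:00 at or before T7 starts Dec 18 16:00 → clear.
T2: starts Dec 18 15:00 before T7 ends Dec 18 17:00, and ends Dec 18 18:00 after T7 starts Dec 18 16:00 → overlap.
T3: starts Dec 18 16:00 before T7 ends Dec 18 17:00, and ends Dec 18 22:00 after T7 starts Dec 18 16:00 → overlap.
T5: starts Dec 19 09:00 at or after T7 ends Dec 18 17:00 → clear.
T6: starts Dec 19 17:00 at or after T7 ends Dec 18 17:00 → clear.
T7 overlaps T2, T3.

Yes — it overlaps T2, T3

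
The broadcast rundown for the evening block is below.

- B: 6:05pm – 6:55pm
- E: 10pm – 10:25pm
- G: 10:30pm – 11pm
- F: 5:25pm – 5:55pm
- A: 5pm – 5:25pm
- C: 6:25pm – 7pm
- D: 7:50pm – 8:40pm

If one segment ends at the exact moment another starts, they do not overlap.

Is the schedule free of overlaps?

Sorted by start: A, F, B, C, D, E, G.
F starts exactly when A ends (back-to-back, no overlap); A is clear from here.
B starts after F ends; F is clear from here.
C starts before B ends → B and C overlap.
That's a conflict, so the schedule is not conflict-free.

No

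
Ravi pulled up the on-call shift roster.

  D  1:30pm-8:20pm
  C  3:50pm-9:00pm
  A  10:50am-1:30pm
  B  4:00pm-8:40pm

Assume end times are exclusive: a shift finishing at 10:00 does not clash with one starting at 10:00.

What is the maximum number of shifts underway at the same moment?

3

Walk through starts and ends in time order (an end at T is processed before a start at T):
10:50am start A → 1
1:30pm end A → 0
1:30pm start D → 1
3:50pm start C → 2
4:00pm start B → 3
8:20pm end D → 2
8:40pm end B → 1
9:00pm end C → 0
Peak is 3, at 4:00pm (B, C, D).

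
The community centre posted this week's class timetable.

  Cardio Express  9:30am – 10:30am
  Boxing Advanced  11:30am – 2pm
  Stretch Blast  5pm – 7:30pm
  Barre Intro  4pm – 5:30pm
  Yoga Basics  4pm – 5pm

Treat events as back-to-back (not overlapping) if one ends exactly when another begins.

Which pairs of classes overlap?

Two intervals overlap when each starts before the other ends.
Sorted by start: Cardio Express, Boxing Advanced, Barre Intro, Yoga Basics, Stretch Blast.
Boxing Advanced starts after Cardio Express ends, so nothing later overlaps Cardio Express either.
Barre Intro starts after Boxing Advanced ends, so nothing later overlaps Boxing Advanced either.
Yoga Basics starts before Barre Intro ends → Barre Intro and Yoga Basics overlap.
Stretch Blast starts before Barre Intro ends → Barre Intro and Stretch Blast overlap.
Stretch Blast starts exactly when Yoga Basics ends (back-to-back, no overlap).

Barre Intro & Stretch Blast, Barre Intro & Yoga Basics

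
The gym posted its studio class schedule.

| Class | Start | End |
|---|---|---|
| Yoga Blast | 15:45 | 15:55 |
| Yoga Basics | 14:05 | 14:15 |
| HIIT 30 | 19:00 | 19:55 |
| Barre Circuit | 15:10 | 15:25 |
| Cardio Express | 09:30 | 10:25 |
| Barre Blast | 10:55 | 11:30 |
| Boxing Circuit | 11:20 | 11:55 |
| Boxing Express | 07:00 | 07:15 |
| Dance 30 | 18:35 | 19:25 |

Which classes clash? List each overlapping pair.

Check each pair: they overlap iff neither finishes before the other starts.
Sorted by start: Boxing Express, Cardio Express, Barre Blast, Boxing Circuit, Yoga Basics, Barre Circuit, Yoga Blast, Dance 30, HIIT 30.
Cardio Express starts after Boxing Express ends, so Boxing Express has no further overlaps.
Barre Blast starts after Cardio Express ends, so Cardio Express has no further overlaps.
Boxing Circuit starts before Barre Blast ends → Barre Blast and Boxing Circuit overlap.
Yoga Basics starts after Barre Blast ends, so Barre Blast has no further overlaps.
Yoga Basics starts after Boxing Circuit ends, so Boxing Circuit has no further overlaps.
Barre Circuit starts after Yoga Basics ends, so Yoga Basics has no further overlaps.
Yoga Blast starts after Barre Circuit ends, so Barre Circuit has no further overlaps.
Dance 30 starts after Yoga Blast ends, so Yoga Blast has no further overlaps.
HIIT 30 starts before Dance 30 ends → Dance 30 and HIIT 30 overlap.

Barre Blast & Boxing Circuit, Dance 30 & HIIT 30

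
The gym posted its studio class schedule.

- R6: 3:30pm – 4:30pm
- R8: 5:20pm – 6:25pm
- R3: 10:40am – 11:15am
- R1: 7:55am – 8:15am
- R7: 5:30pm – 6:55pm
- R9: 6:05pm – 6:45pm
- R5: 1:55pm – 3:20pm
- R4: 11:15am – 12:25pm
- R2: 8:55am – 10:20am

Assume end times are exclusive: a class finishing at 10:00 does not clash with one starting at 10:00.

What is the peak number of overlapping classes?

Sort all start/end points and keep a running count:
7:55am start R1 → 1
8:15am end R1 → 0
8:55am start R2 → 1
10:20am end R2 → 0
10:40am start R3 → 1
11:15am end R3 → 0
11:15am start R4 → 1
12:25pm end R4 → 0
1:55pm start R5 → 1
3:20pm end R5 → 0
3:30pm start R6 → 1
4:30pm end R6 → 0
5:20pm start R8 → 1
5:30pm start R7 → 2
6:05pm start R9 → 3
6:25pm end R8 → 2
6:45pm end R9 → 1
6:55pm end R7 → 0
Peak is 3, at 6:05pm (R7, R8, R9).

3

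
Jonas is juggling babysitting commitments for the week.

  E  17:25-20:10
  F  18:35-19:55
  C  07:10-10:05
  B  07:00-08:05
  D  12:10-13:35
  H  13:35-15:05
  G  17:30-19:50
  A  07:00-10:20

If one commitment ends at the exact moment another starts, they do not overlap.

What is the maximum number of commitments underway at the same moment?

Sort all start/end points and keep a running count:
07:00 start A → 1
07:00 start B → 2
07:10 start C → 3
08:05 end B → 2
10:05 end C → 1
10:20 end A → 0
12:10 start D → 1
13:35 end D → 0
13:35 start H → 1
15:05 end H → 0
17:25 start E → 1
17:30 start G → 2
18:35 start F → 3
19:50 end G → 2
19:55 end F → 1
20:10 end E → 0
Peak is 3, at 07:10 (A, B, C).

3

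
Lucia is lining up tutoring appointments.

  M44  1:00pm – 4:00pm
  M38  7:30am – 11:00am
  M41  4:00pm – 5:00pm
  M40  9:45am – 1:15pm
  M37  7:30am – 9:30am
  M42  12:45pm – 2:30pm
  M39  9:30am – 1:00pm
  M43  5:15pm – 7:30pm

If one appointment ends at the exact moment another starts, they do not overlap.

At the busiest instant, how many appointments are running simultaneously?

Walk through starts and ends in time order (an end at T is processed before a start at T):
7:30am start M37 → 1
7:30am start M38 → 2
9:30am end M37 → 1
9:30am start M39 → 2
9:45am start M40 → 3
11:00am end M38 → 2
12:45pm start M42 → 3
1:00pm end M39 → 2
1:00pm start M44 → 3
1:15pm end M40 → 2
2:30pm end M42 → 1
4:00pm end M44 → 0
4:00pm start M41 → 1
5:00pm end M41 → 0
5:15pm start M43 → 1
7:30pm end M43 → 0
Peak is 3, at 9:45am (M38, M39, M40).

3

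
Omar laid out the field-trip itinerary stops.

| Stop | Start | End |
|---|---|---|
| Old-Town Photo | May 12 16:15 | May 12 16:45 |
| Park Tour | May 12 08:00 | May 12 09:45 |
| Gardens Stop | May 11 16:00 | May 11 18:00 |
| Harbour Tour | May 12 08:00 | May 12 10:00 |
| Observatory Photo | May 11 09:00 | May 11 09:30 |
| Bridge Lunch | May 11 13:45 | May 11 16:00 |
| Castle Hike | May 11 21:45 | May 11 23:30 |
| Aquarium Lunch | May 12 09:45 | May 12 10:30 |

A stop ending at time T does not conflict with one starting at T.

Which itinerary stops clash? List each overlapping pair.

Aquarium Lunch & Harbour Tour, Harbour Tour & Park Tour

Two intervals overlap when each starts before the other ends.
Sorted by start: Observatory Photo, Bridge Lunch, Gardens Stop, Castle Hike, Park Tour, Harbour Tour, Aquarium Lunch, Old-Town Photo.
Bridge Lunch starts after Observatory Photo ends; Observatory Photo is clear from here.
Gardens Stop starts exactly when Bridge Lunch ends (back-to-back, no overlap); Bridge Lunch is clear from here.
Castle Hike starts after Gardens Stop ends; Gardens Stop is clear from here.
Park Tour starts after Castle Hike ends; Castle Hike is clear from here.
Harbour Tour starts before Park Tour ends → Park Tour and Harbour Tour overlap.
Aquarium Lunch starts exactly when Park Tour ends (back-to-back, no overlap); Park Tour is clear from here.
Aquarium Lunch starts before Harbour Tour ends → Harbour Tour and Aquarium Lunch overlap.
Old-Town Photo starts after Harbour Tour ends.
Old-Town Photo starts after Aquarium Lunch ends.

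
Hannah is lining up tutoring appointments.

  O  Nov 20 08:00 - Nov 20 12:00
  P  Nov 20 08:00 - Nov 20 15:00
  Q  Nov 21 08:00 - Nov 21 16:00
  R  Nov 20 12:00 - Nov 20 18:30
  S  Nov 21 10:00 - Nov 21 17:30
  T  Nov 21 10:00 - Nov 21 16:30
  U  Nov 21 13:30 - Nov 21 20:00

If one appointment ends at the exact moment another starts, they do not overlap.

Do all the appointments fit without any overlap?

No

Sorted by start: O, P, R, Q, S, T, U.
P starts before O ends → O and P overlap.
That's a conflict, so the schedule is not conflict-free.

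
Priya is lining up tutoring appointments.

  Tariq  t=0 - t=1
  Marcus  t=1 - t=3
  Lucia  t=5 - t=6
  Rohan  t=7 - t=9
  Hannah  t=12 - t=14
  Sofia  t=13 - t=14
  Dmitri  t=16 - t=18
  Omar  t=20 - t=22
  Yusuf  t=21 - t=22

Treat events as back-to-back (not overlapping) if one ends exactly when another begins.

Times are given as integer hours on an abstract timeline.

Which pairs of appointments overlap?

Hannah & Sofia, Omar & Yusuf

Sorted by start: Tariq, Marcus, Lucia, Rohan, Hannah, Sofia, Dmitri, Omar, Yusuf.
Marcus starts exactly when Tariq ends (back-to-back, no overlap); Tariq is clear from here.
Lucia starts after Marcus ends; Marcus is clear from here.
Rohan starts after Lucia ends; Lucia is clear from here.
Hannah starts after Rohan ends; Rohan is clear from here.
Sofia starts before Hannah ends → Hannah and Sofia overlap.
Dmitri starts after Hannah ends; Hannah is clear from here.
Dmitri starts after Sofia ends; Sofia is clear from here.
Omar starts after Dmitri ends; Dmitri is clear from here.
Yusuf starts before Omar ends → Omar and Yusuf overlap.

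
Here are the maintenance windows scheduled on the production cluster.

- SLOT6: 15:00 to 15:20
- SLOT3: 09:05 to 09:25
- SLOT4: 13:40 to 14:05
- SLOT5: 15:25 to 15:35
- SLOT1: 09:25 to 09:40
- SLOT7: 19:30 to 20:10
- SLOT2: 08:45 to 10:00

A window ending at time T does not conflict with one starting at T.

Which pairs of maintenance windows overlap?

SLOT1 & SLOT2, SLOT2 & SLOT3

Sorted by start: SLOT2, SLOT3, SLOT1, SLOT4, SLOT6, SLOT5, SLOT7.
SLOT3 starts before SLOT2 ends → SLOT2 and SLOT3 overlap.
SLOT1 starts before SLOT2 ends → SLOT2 and SLOT1 overlap.
SLOT4 starts after SLOT2 ends, so nothing later overlaps SLOT2 either.
SLOT1 starts exactly when SLOT3 ends (back-to-back, no overlap), so nothing later overlaps SLOT3 either.
SLOT4 starts after SLOT1 ends, so nothing later overlaps SLOT1 either.
SLOT6 starts after SLOT4 ends, so nothing later overlaps SLOT4 either.
SLOT5 starts after SLOT6 ends, so nothing later overlaps SLOT6 either.
SLOT7 starts after SLOT5 ends.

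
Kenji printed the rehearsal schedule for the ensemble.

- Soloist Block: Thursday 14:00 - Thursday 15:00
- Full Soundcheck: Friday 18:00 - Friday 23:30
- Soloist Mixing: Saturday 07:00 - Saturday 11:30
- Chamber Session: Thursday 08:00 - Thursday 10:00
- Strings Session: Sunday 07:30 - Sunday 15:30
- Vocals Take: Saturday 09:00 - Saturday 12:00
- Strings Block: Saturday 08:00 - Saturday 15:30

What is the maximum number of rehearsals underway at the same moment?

3

Sweep the timeline, counting +1 at each start and −1 at each end (ends before starts at a tie):
Thursday 08:00 start Chamber Session → 1
Thursday 10:00 end Chamber Session → 0
Thursday 14:00 start Soloist Block → 1
Thursday 15:00 end Soloist Block → 0
Friday 18:00 start Full Soundcheck → 1
Friday 23:30 end Full Soundcheck → 0
Saturday 07:00 start Soloist Mixing → 1
Saturday 08:00 start Strings Block → 2
Saturday 09:00 start Vocals Take → 3
Saturday 11:30 end Soloist Mixing → 2
Saturday 12:00 end Vocals Take → 1
Saturday 15:30 end Strings Block → 0
Sunday 07:30 start Strings Session → 1
Sunday 15:30 end Strings Session → 0
Peak is 3, at Saturday 09:00 (Soloist Mixing, Strings Block, Vocals Take).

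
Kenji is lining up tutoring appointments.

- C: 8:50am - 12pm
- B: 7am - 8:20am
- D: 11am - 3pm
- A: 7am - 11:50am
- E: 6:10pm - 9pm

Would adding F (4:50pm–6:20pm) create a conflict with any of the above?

Yes — it overlaps E

A: ends 11:50am at or before F starts 4:50pm → clear.
B: ends 8:20am at or before F starts 4:50pm → clear.
C: ends 12pm at or before F starts 4:50pm → clear.
D: ends 3pm at or before F starts 4:50pm → clear.
E: starts 6:10pm before F ends 6:20pm, and ends 9pm after F starts 4:50pm → overlap.
F overlaps E.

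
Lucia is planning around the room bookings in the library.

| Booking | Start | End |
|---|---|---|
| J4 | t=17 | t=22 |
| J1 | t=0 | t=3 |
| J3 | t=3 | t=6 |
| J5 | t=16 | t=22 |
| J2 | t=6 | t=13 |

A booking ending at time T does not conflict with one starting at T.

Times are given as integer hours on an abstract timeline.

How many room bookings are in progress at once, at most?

Sort all start/end points and keep a running count:
t=0 start J1 → 1
t=3 end J1 → 0
t=3 start J3 → 1
t=6 end J3 → 0
t=6 start J2 → 1
t=13 end J2 → 0
t=16 start J5 → 1
t=17 start J4 → 2
t=22 end J4 → 1
t=22 end J5 → 0
Peak is 2, at t=17 (J4, J5).

2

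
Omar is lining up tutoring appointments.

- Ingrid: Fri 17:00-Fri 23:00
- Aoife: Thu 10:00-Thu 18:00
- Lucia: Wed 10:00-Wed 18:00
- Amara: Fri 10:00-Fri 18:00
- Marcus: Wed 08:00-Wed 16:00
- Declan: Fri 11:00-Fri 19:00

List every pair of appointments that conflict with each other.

Amara & Declan, Amara & Ingrid, Declan & Ingrid, Lucia & Marcus

Check each pair: they overlap iff neither finishes before the other starts.
Sorted by start: Marcus, Lucia, Aoife, Amara, Declan, Ingrid.
Lucia starts before Marcus ends → Marcus and Lucia overlap.
Aoife starts after Marcus ends — done with Marcus.
Aoife starts after Lucia ends — done with Lucia.
Amara starts after Aoife ends — done with Aoife.
Declan starts before Amara ends → Amara and Declan overlap.
Ingrid starts before Amara ends → Amara and Ingrid overlap.
Ingrid starts before Declan ends → Declan and Ingrid overlap.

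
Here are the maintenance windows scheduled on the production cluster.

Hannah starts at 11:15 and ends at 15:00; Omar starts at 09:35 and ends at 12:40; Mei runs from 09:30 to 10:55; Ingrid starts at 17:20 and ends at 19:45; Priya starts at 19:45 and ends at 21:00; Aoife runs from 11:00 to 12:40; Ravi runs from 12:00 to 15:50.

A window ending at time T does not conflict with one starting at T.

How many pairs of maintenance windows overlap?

7

Check each pair: they overlap iff neither finishes before the other starts.
Sorted by start: Mei, Omar, Aoife, Hannah, Ravi, Ingrid, Priya.
Omar starts before Mei ends → Mei and Omar overlap.
Aoife starts after Mei ends, so nothing later overlaps Mei either.
Aoife starts before Omar ends → Omar and Aoife overlap.
Hannah starts before Omar ends → Omar and Hannah overlap.
Ravi starts before Omar ends → Omar and Ravi overlap.
Ingrid starts after Omar ends, so nothing later overlaps Omar either.
Hannah starts before Aoife ends → Aoife and Hannah overlap.
Ravi starts before Aoife ends → Aoife and Ravi overlap.
Ingrid starts after Aoife ends, so nothing later overlaps Aoife either.
Ravi starts before Hannah ends → Hannah and Ravi overlap.
Ingrid starts after Hannah ends, so nothing later overlaps Hannah either.
Ingrid starts after Ravi ends, so nothing later overlaps Ravi either.
Priya starts exactly when Ingrid ends (back-to-back, no overlap).
Overlapping pairs: Aoife & Hannah, Aoife & Omar, Aoife & Ravi, Hannah & Omar, Hannah & Ravi, Mei & Omar, Omar & Ravi — 7 in total.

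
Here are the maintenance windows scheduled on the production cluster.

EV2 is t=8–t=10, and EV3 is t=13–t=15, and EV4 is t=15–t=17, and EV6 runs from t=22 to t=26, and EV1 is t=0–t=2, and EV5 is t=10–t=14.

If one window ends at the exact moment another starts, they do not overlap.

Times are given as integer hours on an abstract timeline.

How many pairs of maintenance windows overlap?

Sorted by start: EV1, EV2, EV5, EV3, EV4, EV6.
EV2 starts after EV1 ends, so EV1 has no further overlaps.
EV5 starts exactly when EV2 ends (back-to-back, no overlap), so EV2 has no further overlaps.
EV3 starts before EV5 ends → EV5 and EV3 overlap.
EV4 starts after EV5 ends, so EV5 has no further overlaps.
EV4 starts exactly when EV3 ends (back-to-back, no overlap), so EV3 has no further overlaps.
EV6 starts after EV4 ends.
Overlapping pairs: EV3 & EV5 — 1 in total.

1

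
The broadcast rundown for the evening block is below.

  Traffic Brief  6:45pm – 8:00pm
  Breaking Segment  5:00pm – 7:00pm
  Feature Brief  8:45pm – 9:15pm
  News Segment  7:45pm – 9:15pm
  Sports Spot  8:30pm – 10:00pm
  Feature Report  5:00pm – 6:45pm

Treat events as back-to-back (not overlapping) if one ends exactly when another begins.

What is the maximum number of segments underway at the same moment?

3

Sweep the timeline, counting +1 at each start and −1 at each end (ends before starts at a tie):
5:00pm start Breaking Segment → 1
5:00pm start Feature Report → 2
6:45pm end Feature Report → 1
6:45pm start Traffic Brief → 2
7:00pm end Breaking Segment → 1
7:45pm start News Segment → 2
8:00pm end Traffic Brief → 1
8:30pm start Sports Spot → 2
8:45pm start Feature Brief → 3
9:15pm end Feature Brief → 2
9:15pm end News Segment → 1
10:00pm end Sports Spot → 0
Peak is 3, at 8:45pm (Feature Brief, News Segment, Sports Spot).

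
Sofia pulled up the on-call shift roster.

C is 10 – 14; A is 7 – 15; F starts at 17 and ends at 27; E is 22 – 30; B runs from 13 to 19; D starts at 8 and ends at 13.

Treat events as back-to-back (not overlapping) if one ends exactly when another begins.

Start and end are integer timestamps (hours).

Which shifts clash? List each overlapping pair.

A & B, A & C, A & D, B & C, B & F, C & D, E & F

Sorted by start: A, D, C, B, F, E.
D starts before A ends → A and D overlap.
C starts before A ends → A and C overlap.
B starts before A ends → A and B overlap.
F starts after A ends — done with A.
C starts before D ends → D and C overlap.
B starts exactly when D ends (back-to-back, no overlap) — done with D.
B starts before C ends → C and B overlap.
F starts after C ends — done with C.
F starts before B ends → B and F overlap.
E starts after B ends.
E starts before F ends → F and E overlap.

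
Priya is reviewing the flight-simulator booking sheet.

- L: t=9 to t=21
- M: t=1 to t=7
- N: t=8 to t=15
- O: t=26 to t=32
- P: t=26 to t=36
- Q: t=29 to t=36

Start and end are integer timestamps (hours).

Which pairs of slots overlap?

L & N, O & P, O & Q, P & Q

Sorted by start: M, N, L, O, P, Q.
N starts after M ends; M is clear from here.
L starts before N ends → N and L overlap.
O starts after N ends; N is clear from here.
O starts after L ends; L is clear from here.
P starts before O ends → O and P overlap.
Q starts before O ends → O and Q overlap.
Q starts before P ends → P and Q overlap.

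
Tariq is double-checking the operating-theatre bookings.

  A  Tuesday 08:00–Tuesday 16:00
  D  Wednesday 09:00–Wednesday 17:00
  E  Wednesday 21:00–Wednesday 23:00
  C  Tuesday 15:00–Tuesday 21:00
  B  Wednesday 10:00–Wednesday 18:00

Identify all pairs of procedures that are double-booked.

Sorted by start: A, C, D, B, E.
C starts before A ends → A and C overlap.
D starts after A ends — done with A.
D starts after C ends — done with C.
B starts before D ends → D and B overlap.
E starts after D ends.
E starts after B ends.

A & C, B & D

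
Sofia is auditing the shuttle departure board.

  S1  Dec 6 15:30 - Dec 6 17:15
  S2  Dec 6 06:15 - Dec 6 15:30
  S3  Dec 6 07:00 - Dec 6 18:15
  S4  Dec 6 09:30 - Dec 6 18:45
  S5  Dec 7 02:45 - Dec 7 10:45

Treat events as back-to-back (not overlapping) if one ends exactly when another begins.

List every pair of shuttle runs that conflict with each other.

Sorted by start: S2, S3, S4, S1, S5.
S3 starts before S2 ends → S2 and S3 overlap.
S4 starts before S2 ends → S2 and S4 overlap.
S1 starts exactly when S2 ends (back-to-back, no overlap) — done with S2.
S4 starts before S3 ends → S3 and S4 overlap.
S1 starts before S3 ends → S3 and S1 overlap.
S5 starts after S3 ends.
S1 starts before S4 ends → S4 and S1 overlap.
S5 starts after S4 ends.
S5 starts after S1 ends.

S1 & S3, S1 & S4, S2 & S3, S2 & S4, S3 & S4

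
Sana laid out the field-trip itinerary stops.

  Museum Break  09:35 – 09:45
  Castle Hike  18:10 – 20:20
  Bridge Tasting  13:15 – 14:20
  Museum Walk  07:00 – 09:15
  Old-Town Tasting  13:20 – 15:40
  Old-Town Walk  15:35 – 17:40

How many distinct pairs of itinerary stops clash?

2

Check each pair: they overlap iff neither finishes before the other starts.
Sorted by start: Museum Walk, Museum Break, Bridge Tasting, Old-Town Tasting, Old-Town Walk, Castle Hike.
Museum Break starts after Museum Walk ends; Museum Walk is clear from here.
Bridge Tasting starts after Museum Break ends; Museum Break is clear from here.
Old-Town Tasting starts before Bridge Tasting ends → Bridge Tasting and Old-Town Tasting overlap.
Old-Town Walk starts after Bridge Tasting ends; Bridge Tasting is clear from here.
Old-Town Walk starts before Old-Town Tasting ends → Old-Town Tasting and Old-Town Walk overlap.
Castle Hike starts after Old-Town Tasting ends.
Castle Hike starts after Old-Town Walk ends.
Overlapping pairs: Bridge Tasting & Old-Town Tasting, Old-Town Tasting & Old-Town Walk — 2 in total.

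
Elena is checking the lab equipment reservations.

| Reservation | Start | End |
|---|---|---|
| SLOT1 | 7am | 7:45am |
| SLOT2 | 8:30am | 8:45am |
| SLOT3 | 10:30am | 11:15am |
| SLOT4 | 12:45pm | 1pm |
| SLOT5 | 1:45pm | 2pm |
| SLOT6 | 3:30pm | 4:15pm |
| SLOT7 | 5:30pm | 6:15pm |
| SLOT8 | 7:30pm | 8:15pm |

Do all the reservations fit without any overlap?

Yes

Sorted by start: SLOT1, SLOT2, SLOT3, SLOT4, SLOT5, SLOT6, SLOT7, SLOT8.
SLOT2 starts after SLOT1 ends, so SLOT1 has no further overlaps.
SLOT3 starts after SLOT2 ends, so SLOT2 has no further overlaps.
SLOT4 starts after SLOT3 ends, so SLOT3 has no further overlaps.
SLOT5 starts after SLOT4 ends, so SLOT4 has no further overlaps.
SLOT6 starts after SLOT5 ends, so SLOT5 has no further overlaps.
SLOT7 starts after SLOT6 ends, so SLOT6 has no further overlaps.
SLOT8 starts after SLOT7 ends.
Every pair is clear; the schedule has no overlaps.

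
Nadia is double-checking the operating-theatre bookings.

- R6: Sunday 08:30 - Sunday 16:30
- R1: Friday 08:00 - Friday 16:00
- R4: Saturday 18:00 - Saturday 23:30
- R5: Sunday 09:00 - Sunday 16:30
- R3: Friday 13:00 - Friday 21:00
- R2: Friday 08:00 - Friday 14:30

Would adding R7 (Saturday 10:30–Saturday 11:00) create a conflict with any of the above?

R1: ends Friday 16:00 at or before R7 starts Saturday 10:30 → clear.
R2: ends Friday 14:30 at or before R7 starts Saturday 10:30 → clear.
R3: ends Friday 21:00 at or before R7 starts Saturday 10:30 → clear.
R4: starts Saturday 18:00 at or after R7 ends Saturday 11:00 → clear.
R6: starts Sunday 08:30 at or after R7 ends Saturday 11:00 → clear.
R5: starts Sunday 09:00 at or after R7 ends Saturday 11:00 → clear.

No — it doesn't clash with anything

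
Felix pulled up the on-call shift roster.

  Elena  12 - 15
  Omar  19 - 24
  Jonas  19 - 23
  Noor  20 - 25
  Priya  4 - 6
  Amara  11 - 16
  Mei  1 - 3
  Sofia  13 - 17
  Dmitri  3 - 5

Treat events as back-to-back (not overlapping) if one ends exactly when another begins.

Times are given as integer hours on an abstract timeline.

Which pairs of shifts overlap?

Sorted by start: Mei, Dmitri, Priya, Amara, Elena, Sofia, Omar, Jonas, Noor.
Dmitri starts exactly when Mei ends (back-to-back, no overlap) — done with Mei.
Priya starts before Dmitri ends → Dmitri and Priya overlap.
Amara starts after Dmitri ends — done with Dmitri.
Amara starts after Priya ends — done with Priya.
Elena starts before Amara ends → Amara and Elena overlap.
Sofia starts before Amara ends → Amara and Sofia overlap.
Omar starts after Amara ends — done with Amara.
Sofia starts before Elena ends → Elena and Sofia overlap.
Omar starts after Elena ends — done with Elena.
Omar starts after Sofia ends — done with Sofia.
Jonas starts before Omar ends → Omar and Jonas overlap.
Noor starts before Omar ends → Omar and Noor overlap.
Noor starts before Jonas ends → Jonas and Noor overlap.

Amara & Elena, Amara & Sofia, Dmitri & Priya, Elena & Sofia, Jonas & Noor, Jonas & Omar, Noor & Omar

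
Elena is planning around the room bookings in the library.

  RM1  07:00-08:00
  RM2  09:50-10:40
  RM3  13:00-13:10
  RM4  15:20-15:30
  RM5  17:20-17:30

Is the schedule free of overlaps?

Yes

Check each pair: they overlap iff neither finishes before the other starts.
Sorted by start: RM1, RM2, RM3, RM4, RM5.
RM2 starts after RM1 ends, so RM1 has no further overlaps.
RM3 starts after RM2 ends, so RM2 has no further overlaps.
RM4 starts after RM3 ends, so RM3 has no further overlaps.
RM5 starts after RM4 ends.
Every pair is clear; the schedule has no overlaps.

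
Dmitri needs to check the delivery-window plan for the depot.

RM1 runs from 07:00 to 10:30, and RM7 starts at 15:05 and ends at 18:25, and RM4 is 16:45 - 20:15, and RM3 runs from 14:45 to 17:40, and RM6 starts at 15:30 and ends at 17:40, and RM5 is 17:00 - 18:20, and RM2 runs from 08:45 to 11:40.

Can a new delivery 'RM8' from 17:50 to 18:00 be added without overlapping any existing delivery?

RM1: ends 10:30 at or before RM8 starts 17:50 → clear.
RM2: ends 11:40 at or before RM8 starts 17:50 → clear.
RM3: ends 17:40 at or before RM8 starts 17:50 → clear.
RM7: starts 15:05 before RM8 ends 18:00, and ends 18:25 after RM8 starts 17:50 → overlap.
RM6: ends 17:40 at or before RM8 starts 17:50 → clear.
RM4: starts 16:45 before RM8 ends 18:00, and ends 20:15 after RM8 starts 17:50 → overlap.
RM5: starts 17:00 before RM8 ends 18:00, and ends 18:20 after RM8 starts 17:50 → overlap.
RM8 overlaps RM4, RM5, RM7.

No — it overlaps RM4, RM5, RM7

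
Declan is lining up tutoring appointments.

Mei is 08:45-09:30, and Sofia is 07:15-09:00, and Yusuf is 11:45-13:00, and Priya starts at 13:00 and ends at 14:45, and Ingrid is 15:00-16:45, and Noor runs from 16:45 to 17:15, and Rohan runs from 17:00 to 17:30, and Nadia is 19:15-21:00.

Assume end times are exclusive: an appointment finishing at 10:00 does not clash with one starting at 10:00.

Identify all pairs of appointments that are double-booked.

Sorted by start: Sofia, Mei, Yusuf, Priya, Ingrid, Noor, Rohan, Nadia.
Mei starts before Sofia ends → Sofia and Mei overlap.
Yusuf starts after Sofia ends, so nothing later overlaps Sofia either.
Yusuf starts after Mei ends, so nothing later overlaps Mei either.
Priya starts exactly when Yusuf ends (back-to-back, no overlap), so nothing later overlaps Yusuf either.
Ingrid starts after Priya ends, so nothing later overlaps Priya either.
Noor starts exactly when Ingrid ends (back-to-back, no overlap), so nothing later overlaps Ingrid either.
Rohan starts before Noor ends → Noor and Rohan overlap.
Nadia starts after Noor ends.
Nadia starts after Rohan ends.

Mei & Sofia, Noor & Rohan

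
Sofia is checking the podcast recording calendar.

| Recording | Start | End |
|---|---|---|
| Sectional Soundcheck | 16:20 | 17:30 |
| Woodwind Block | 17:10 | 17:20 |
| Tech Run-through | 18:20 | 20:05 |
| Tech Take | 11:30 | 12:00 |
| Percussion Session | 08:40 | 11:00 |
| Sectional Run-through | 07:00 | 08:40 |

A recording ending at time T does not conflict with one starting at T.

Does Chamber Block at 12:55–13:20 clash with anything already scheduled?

No — it doesn't clash with anything

Sectional Run-through: ends 08:40 at or before Chamber Block starts 12:55 → clear.
Percussion Session: ends 11:00 at or before Chamber Block starts 12:55 → clear.
Tech Take: ends 12:00 at or before Chamber Block starts 12:55 → clear.
Sectional Soundcheck: starts 16:20 at or after Chamber Block ends 13:20 → clear.
Woodwind Block: starts 17:10 at or after Chamber Block ends 13:20 → clear.
Tech Run-through: starts 18:20 at or after Chamber Block ends 13:20 → clear.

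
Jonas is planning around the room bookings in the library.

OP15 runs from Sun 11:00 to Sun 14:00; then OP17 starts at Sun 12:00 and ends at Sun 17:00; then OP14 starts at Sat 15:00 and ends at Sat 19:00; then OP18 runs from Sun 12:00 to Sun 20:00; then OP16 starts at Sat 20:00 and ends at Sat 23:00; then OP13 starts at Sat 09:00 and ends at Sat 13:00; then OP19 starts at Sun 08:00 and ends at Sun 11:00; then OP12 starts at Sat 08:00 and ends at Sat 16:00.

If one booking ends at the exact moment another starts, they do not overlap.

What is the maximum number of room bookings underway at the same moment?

3

Sweep the timeline, counting +1 at each start and −1 at each end (ends before starts at a tie):
Sat 08:00 start OP12 → 1
Sat 09:00 start OP13 → 2
Sat 13:00 end OP13 → 1
Sat 15:00 start OP14 → 2
Sat 16:00 end OP12 → 1
Sat 19:00 end OP14 → 0
Sat 20:00 start OP16 → 1
Sat 23:00 end OP16 → 0
Sun 08:00 start OP19 → 1
Sun 11:00 end OP19 → 0
Sun 11:00 start OP15 → 1
Sun 12:00 start OP17 → 2
Sun 12:00 start OP18 → 3
Sun 14:00 end OP15 → 2
Sun 17:00 end OP17 → 1
Sun 20:00 end OP18 → 0
Peak is 3, at Sun 12:00 (OP15, OP17, OP18).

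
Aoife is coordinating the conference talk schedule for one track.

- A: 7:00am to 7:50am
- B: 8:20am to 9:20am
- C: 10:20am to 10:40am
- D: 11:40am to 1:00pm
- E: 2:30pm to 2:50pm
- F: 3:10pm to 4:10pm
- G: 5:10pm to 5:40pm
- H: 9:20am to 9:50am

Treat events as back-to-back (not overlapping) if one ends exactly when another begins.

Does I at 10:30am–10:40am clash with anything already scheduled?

A: ends 7:50am at or before I starts 10:30am → clear.
B: ends 9:20am at or before I starts 10:30am → clear.
H: ends 9:50am at or before I starts 10:30am → clear.
C: starts 10:20am before I ends 10:40am, and ends 10:40am after I starts 10:30am → overlap.
D: starts 11:40am at or after I ends 10:40am → clear.
E: starts 2:30pm at or after I ends 10:40am → clear.
F: starts 3:10pm at or after I ends 10:40am → clear.
G: starts 5:10pm at or after I ends 10:40am → clear.
I overlaps C.

Yes — it overlaps C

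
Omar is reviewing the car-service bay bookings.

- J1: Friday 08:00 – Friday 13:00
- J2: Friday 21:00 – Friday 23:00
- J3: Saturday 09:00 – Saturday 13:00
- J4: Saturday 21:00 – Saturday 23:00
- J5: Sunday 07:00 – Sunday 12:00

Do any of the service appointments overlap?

No

Sorted by start: J1, J2, J3, J4, J5.
J2 starts after J1 ends, so nothing later overlaps J1 either.
J3 starts after J2 ends, so nothing later overlaps J2 either.
J4 starts after J3 ends, so nothing later overlaps J3 either.
J5 starts after J4 ends.
Every pair is clear; the schedule has no overlaps.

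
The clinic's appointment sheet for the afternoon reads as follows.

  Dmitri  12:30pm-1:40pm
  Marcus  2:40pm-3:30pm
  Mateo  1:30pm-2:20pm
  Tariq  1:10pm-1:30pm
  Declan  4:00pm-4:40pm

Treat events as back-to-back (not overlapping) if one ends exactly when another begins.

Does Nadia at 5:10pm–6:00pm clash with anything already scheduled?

No — it doesn't clash with anything

Dmitri: ends 1:40pm at or before Nadia starts 5:10pm → clear.
Tariq: ends 1:30pm at or before Nadia starts 5:10pm → clear.
Mateo: ends 2:20pm at or before Nadia starts 5:10pm → clear.
Marcus: ends 3:30pm at or before Nadia starts 5:10pm → clear.
Declan: ends 4:40pm at or before Nadia starts 5:10pm → clear.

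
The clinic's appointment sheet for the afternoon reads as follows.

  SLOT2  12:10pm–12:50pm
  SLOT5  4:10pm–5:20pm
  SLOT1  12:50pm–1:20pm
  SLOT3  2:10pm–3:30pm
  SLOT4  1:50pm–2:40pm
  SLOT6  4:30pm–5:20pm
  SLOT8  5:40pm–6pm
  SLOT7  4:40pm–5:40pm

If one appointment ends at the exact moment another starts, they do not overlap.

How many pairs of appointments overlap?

4

Check each pair: they overlap iff neither finishes before the other starts.
Sorted by start: SLOT2, SLOT1, SLOT4, SLOT3, SLOT5, SLOT6, SLOT7, SLOT8.
SLOT1 starts exactly when SLOT2 ends (back-to-back, no overlap) — done with SLOT2.
SLOT4 starts after SLOT1 ends — done with SLOT1.
SLOT3 starts before SLOT4 ends → SLOT4 and SLOT3 overlap.
SLOT5 starts after SLOT4 ends — done with SLOT4.
SLOT5 starts after SLOT3 ends — done with SLOT3.
SLOT6 starts before SLOT5 ends → SLOT5 and SLOT6 overlap.
SLOT7 starts before SLOT5 ends → SLOT5 and SLOT7 overlap.
SLOT8 starts after SLOT5 ends.
SLOT7 starts before SLOT6 ends → SLOT6 and SLOT7 overlap.
SLOT8 starts after SLOT6 ends.
SLOT8 starts exactly when SLOT7 ends (back-to-back, no overlap).
Overlapping pairs: SLOT3 & SLOT4, SLOT5 & SLOT6, SLOT5 & SLOT7, SLOT6 & SLOT7 — 4 in total.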